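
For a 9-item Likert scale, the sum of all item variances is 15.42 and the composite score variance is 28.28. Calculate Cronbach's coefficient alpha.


alpha = (k/(k-1)) * (1 - sum(si^2)/s_total^2)
= (9/8) * (1 - 15.42/28.28)
alpha = 0.5116

0.5116


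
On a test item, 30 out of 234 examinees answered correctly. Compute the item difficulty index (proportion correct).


Item difficulty p = number correct / total examinees
p = 30 / 234
p = 0.1282

0.1282


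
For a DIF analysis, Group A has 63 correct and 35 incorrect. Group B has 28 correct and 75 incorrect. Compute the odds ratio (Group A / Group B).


Odds_A = 63/35 = 1.8
Odds_B = 28/75 = 0.3733
OR = Odds_A / Odds_B = 1.8 / 0.3733
Exactly, OR = (63 * 75) / (35 * 28) = 4725 / 980
OR = 4.8214

4.8214


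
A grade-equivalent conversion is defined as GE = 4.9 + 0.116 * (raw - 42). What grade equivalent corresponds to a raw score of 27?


raw - median = 27 - 42 = -15
slope * diff = 0.116 * -15 = -1.74
GE = 4.9 + -1.74
GE = 3.16

3.16


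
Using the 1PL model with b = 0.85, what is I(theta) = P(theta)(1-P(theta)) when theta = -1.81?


P = 1/(1+exp(-(-1.81-0.85))) = 0.0654
I = P*(1-P) = 0.0654 * 0.9346
I = 0.0611

0.0611


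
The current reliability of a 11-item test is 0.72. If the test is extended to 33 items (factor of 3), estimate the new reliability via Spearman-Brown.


r_new = (n * rxx) / (1 + (n-1) * rxx)
r_new = (3 * 0.72) / (1 + 2 * 0.72)
r_new = 2.16 / 2.44
r_new = 0.8852

0.8852


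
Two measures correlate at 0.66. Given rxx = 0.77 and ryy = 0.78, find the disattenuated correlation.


r_corrected = rxy / sqrt(rxx * ryy)
= 0.66 / sqrt(0.77 * 0.78)
= 0.66 / sqrt(0.6006)
= 0.66 / 0.774984
r_corrected = 0.8516

0.8516


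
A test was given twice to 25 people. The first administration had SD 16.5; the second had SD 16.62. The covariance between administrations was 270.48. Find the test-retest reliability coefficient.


r = cov(X,Y) / (SD_X * SD_Y)
r = 270.48 / (16.5 * 16.62)
r = 270.48 / 274.23
r = 0.9863

0.9863


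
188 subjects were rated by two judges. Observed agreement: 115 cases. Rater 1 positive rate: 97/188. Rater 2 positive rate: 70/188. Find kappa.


P_o = 115/188 = 0.611702
P_e = (97*70 + 91*118) / 35344 = 0.495926
kappa = (P_o - P_e) / (1 - P_e)
kappa = (0.611702 - 0.495926) / (1 - 0.495926)
kappa = 0.2297

0.2297


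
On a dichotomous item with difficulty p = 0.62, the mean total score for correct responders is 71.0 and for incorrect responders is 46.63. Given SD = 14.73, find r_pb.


q = 1 - p = 0.38
rpb = ((M1 - M0) / SD) * sqrt(p * q)
rpb = ((71.0 - 46.63) / 14.73) * sqrt(0.62 * 0.38)
rpb = 0.803

0.803


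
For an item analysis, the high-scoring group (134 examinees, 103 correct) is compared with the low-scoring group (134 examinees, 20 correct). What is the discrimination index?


p_upper = 103/134 = 0.7687
p_lower = 20/134 = 0.1493
D = 0.7687 - 0.1493 = 0.6194

0.6194


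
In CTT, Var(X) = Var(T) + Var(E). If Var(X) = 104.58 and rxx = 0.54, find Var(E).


var_true = rxx * var_obs = 0.54 * 104.58 = 56.4732
var_error = var_obs - var_true
var_error = 104.58 - 56.4732
var_error = 48.1068

48.1068


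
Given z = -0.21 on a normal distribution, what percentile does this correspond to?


CDF(z) = 0.5 * (1 + erf(z/sqrt(2)))
erf(-0.1485) = -0.1663
CDF = 0.4168
Percentile rank = 0.4168 * 100 = 41.68

41.68


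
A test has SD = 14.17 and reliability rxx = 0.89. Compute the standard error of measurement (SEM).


SEM = SD * sqrt(1 - rxx)
SEM = 14.17 * sqrt(1 - 0.89)
SEM = 14.17 * sqrt(0.11) = 14.17 * 0.331662
SEM = 4.6997

4.6997


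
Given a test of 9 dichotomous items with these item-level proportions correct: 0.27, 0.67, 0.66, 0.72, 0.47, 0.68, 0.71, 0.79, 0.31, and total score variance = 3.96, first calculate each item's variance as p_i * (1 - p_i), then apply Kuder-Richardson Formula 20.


For each item, compute p_i * q_i:
  Item 1: 0.27 * 0.73 = 0.1971
  Item 2: 0.67 * 0.33 = 0.2211
  Item 3: 0.66 * 0.34 = 0.2244
  Item 4: 0.72 * 0.28 = 0.2016
  Item 5: 0.47 * 0.53 = 0.2491
  Item 6: 0.68 * 0.32 = 0.2176
  Item 7: 0.71 * 0.29 = 0.2059
  Item 8: 0.79 * 0.21 = 0.1659
  Item 9: 0.31 * 0.69 = 0.2139
Sum(p_i * q_i) = 0.1971 + 0.2211 + 0.2244 + 0.2016 + 0.2491 + 0.2176 + 0.2059 + 0.1659 + 0.2139 = 1.8966
KR-20 = (k/(k-1)) * (1 - Sum(p_i*q_i) / Var_total)
= (9/8) * (1 - 1.8966/3.96)
= 1.125 * 0.5211
KR-20 = 0.5862

0.5862


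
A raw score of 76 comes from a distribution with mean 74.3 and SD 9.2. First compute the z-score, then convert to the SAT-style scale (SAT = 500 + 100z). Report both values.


z = (X - mean) / SD = (76 - 74.3) / 9.2
z = 1.7 / 9.2
z = 0.1848
SAT-scale = SAT = 500 + 100z
Carry z at full precision (z = 1.7 / 9.2) into the conversion:
SAT-scale = 500 + 100 * (1.7 / 9.2) = 500 + 170 / 9.2
SAT-scale = 500 + 18.4783
SAT-scale = 518.4783

518.4783


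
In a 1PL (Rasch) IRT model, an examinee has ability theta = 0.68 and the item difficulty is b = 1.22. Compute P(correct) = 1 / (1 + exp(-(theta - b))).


theta - b = 0.68 - 1.22 = -0.54
exp(-(theta - b)) = exp(0.54) = 1.716
P = 1 / (1 + 1.716)
P = 0.3682

0.3682


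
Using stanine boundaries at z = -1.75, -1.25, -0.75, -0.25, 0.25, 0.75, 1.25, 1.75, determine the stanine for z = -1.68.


Stanine boundaries: [-1.75, -1.25, -0.75, -0.25, 0.25, 0.75, 1.25, 1.75]
z = -1.68
Check each boundary:
  z >= -1.75 -> could be stanine 2
  z < -1.25
  z < -0.75
  z < -0.25
  z < 0.25
  z < 0.75
  z < 1.25
  z < 1.75
Highest qualifying boundary gives stanine = 2

2


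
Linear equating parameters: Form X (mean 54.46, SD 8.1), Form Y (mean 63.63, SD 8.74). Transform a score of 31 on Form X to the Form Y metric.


slope = SD_Y / SD_X = 8.74 / 8.1 ~ 1.079
intercept = mean_Y - slope * mean_X = 63.63 - (8.74 / 8.1) * 54.46 ~ 4.867
Y = slope * X + intercept. To avoid rounding drift from the rounded slope/intercept, evaluate the equivalent form Y = mean_Y + SD_Y * (X - mean_X) / SD_X at full precision:
Y = 63.63 + 8.74 * (31 - 54.46) / 8.1
Y = 63.63 - 8.74 * 23.46 / 8.1
Y = 63.63 - 205.0404 / 8.1
Y = 63.63 - 25.3136
Y = 38.3164

38.3164


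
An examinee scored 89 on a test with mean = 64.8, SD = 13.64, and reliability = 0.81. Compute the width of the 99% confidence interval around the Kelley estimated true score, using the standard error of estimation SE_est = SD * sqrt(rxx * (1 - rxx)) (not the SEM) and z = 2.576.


True score estimate = 0.81*89 + 0.19*64.8 = 84.402
SE_est = SD * sqrt(rxx * (1 - rxx)) = 13.64 * sqrt(0.81 * 0.19) = 13.64 * sqrt(0.1539) = 5.350984
CI = T_est +/- z * SE_est, so width = 2 * z * SE_est = 2 * 2.576 * 5.350984
Width = 27.5683

27.5683


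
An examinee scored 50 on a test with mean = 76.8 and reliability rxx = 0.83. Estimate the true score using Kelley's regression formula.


T_est = rxx * X + (1 - rxx) * mean
T_est = 0.83 * 50 + 0.17 * 76.8
T_est = 41.5 + 13.056
T_est = 54.556

54.556


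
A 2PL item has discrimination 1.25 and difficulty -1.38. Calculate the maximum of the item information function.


For 2PL, max info at theta = b = -1.38
I_max = a^2 / 4 = 1.25^2 / 4
= 1.5625 / 4
I_max = 0.3906

0.3906


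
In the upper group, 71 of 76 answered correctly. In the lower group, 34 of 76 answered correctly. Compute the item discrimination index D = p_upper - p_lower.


p_upper = 71/76 = 0.9342
p_lower = 34/76 = 0.4474
D = 0.9342 - 0.4474 = 0.4868

0.4868


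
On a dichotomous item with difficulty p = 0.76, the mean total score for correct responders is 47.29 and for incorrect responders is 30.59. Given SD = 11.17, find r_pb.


q = 1 - p = 0.24
rpb = ((M1 - M0) / SD) * sqrt(p * q)
rpb = ((47.29 - 30.59) / 11.17) * sqrt(0.76 * 0.24)
rpb = 0.6385

0.6385


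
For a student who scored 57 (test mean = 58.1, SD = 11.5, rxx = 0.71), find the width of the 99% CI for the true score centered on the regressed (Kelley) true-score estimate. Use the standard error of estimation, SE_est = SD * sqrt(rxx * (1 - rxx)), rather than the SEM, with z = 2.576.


True score estimate = 0.71*57 + 0.29*58.1 = 57.319
SE_est = SD * sqrt(rxx * (1 - rxx)) = 11.5 * sqrt(0.71 * 0.29) = 11.5 * sqrt(0.2059) = 5.218264
CI = T_est +/- z * SE_est, so width = 2 * z * SE_est = 2 * 2.576 * 5.218264
Width = 26.8845

26.8845


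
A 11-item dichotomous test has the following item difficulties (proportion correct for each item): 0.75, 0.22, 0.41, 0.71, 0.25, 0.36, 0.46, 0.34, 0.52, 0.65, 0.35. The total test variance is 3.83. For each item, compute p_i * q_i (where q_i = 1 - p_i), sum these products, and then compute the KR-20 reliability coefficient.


For each item, compute p_i * q_i:
  Item 1: 0.75 * 0.25 = 0.1875
  Item 2: 0.22 * 0.78 = 0.1716
  Item 3: 0.41 * 0.59 = 0.2419
  Item 4: 0.71 * 0.29 = 0.2059
  Item 5: 0.25 * 0.75 = 0.1875
  Item 6: 0.36 * 0.64 = 0.2304
  Item 7: 0.46 * 0.54 = 0.2484
  Item 8: 0.34 * 0.66 = 0.2244
  Item 9: 0.52 * 0.48 = 0.2496
  Item 10: 0.65 * 0.35 = 0.2275
  Item 11: 0.35 * 0.65 = 0.2275
Sum(p_i * q_i) = 0.1875 + 0.1716 + 0.2419 + 0.2059 + 0.1875 + 0.2304 + 0.2484 + 0.2244 + 0.2496 + 0.2275 + 0.2275 = 2.4022
KR-20 = (k/(k-1)) * (1 - Sum(p_i*q_i) / Var_total)
= (11/10) * (1 - 2.4022/3.83)
= 1.1 * 0.3728
KR-20 = 0.4101

0.4101


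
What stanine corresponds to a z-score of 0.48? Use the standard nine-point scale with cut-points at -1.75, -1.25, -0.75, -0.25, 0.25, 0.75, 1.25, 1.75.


Stanine boundaries: [-1.75, -1.25, -0.75, -0.25, 0.25, 0.75, 1.25, 1.75]
z = 0.48
Check each boundary:
  z >= -1.75 -> could be stanine 2
  z >= -1.25 -> could be stanine 3
  z >= -0.75 -> could be stanine 4
  z >= -0.25 -> could be stanine 5
  z >= 0.25 -> could be stanine 6
  z < 0.75
  z < 1.25
  z < 1.75
Highest qualifying boundary gives stanine = 6

6


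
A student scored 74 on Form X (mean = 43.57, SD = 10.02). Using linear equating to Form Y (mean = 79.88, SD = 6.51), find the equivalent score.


slope = SD_Y / SD_X = 6.51 / 10.02 ~ 0.6497
intercept = mean_Y - slope * mean_X = 79.88 - (6.51 / 10.02) * 43.57 ~ 51.5725
Y = slope * X + intercept. To avoid rounding drift from the rounded slope/intercept, evaluate the equivalent form Y = mean_Y + SD_Y * (X - mean_X) / SD_X at full precision:
Y = 79.88 + 6.51 * (74 - 43.57) / 10.02
Y = 79.88 + 6.51 * 30.43 / 10.02
Y = 79.88 + 198.0993 / 10.02
Y = 79.88 + 19.7704
Y = 99.6504

99.6504


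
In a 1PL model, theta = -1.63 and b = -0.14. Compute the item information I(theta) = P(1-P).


P = 1/(1+exp(-(-1.63--0.14))) = 0.1839
I = P*(1-P) = 0.1839 * 0.8161
I = 0.1501

0.1501


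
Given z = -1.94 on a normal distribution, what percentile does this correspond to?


CDF(z) = 0.5 * (1 + erf(z/sqrt(2)))
erf(-1.3718) = -0.9476
CDF = 0.0262
Percentile rank = 0.0262 * 100 = 2.62

2.62


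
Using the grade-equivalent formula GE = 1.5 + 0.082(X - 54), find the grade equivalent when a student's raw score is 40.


raw - median = 40 - 54 = -14
slope * diff = 0.082 * -14 = -1.148
GE = 1.5 + -1.148
GE = 0.352

0.352


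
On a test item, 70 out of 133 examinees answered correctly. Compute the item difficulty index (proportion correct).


Item difficulty p = number correct / total examinees
p = 70 / 133
p = 0.5263

0.5263


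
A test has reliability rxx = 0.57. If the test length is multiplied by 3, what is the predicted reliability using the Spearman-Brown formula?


r_new = (n * rxx) / (1 + (n-1) * rxx)
r_new = (3 * 0.57) / (1 + 2 * 0.57)
r_new = 1.71 / 2.14
r_new = 0.7991

0.7991


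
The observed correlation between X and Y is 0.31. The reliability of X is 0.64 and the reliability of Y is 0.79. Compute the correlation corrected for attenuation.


r_corrected = rxy / sqrt(rxx * ryy)
= 0.31 / sqrt(0.64 * 0.79)
= 0.31 / sqrt(0.5056)
= 0.31 / 0.711056
r_corrected = 0.436

0.436


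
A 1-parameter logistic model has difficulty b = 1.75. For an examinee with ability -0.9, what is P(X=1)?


theta - b = -0.9 - 1.75 = -2.65
exp(-(theta - b)) = exp(2.65) = 14.154
P = 1 / (1 + 14.154)
P = 0.066

0.066


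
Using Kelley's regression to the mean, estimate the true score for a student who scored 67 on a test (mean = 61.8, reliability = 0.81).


T_est = rxx * X + (1 - rxx) * mean
T_est = 0.81 * 67 + 0.19 * 61.8
T_est = 54.27 + 11.742
T_est = 66.012

66.012


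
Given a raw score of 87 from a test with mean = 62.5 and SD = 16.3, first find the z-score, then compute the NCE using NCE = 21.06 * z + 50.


z = (X - mean) / SD = (87 - 62.5) / 16.3
z = 24.5 / 16.3
z = 1.5031
NCE = NCE = 21.06z + 50
Carry z at full precision (z = 24.5 / 16.3) into the conversion:
NCE = 21.06 * (24.5 / 16.3) + 50 = 515.97 / 16.3 + 50
NCE = 31.6546 + 50
NCE = 81.6546

81.6546


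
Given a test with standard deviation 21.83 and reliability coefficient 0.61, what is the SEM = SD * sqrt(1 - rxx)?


SEM = SD * sqrt(1 - rxx)
SEM = 21.83 * sqrt(1 - 0.61)
SEM = 21.83 * sqrt(0.39) = 21.83 * 0.6245
SEM = 13.6328

13.6328


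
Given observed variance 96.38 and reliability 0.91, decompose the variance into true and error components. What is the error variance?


var_true = rxx * var_obs = 0.91 * 96.38 = 87.7058
var_error = var_obs - var_true
var_error = 96.38 - 87.7058
var_error = 8.6742

8.6742


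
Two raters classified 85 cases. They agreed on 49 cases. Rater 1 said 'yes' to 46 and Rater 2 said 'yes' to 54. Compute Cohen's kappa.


P_o = 49/85 = 0.576471
P_e = (46*54 + 39*31) / 7225 = 0.511142
kappa = (P_o - P_e) / (1 - P_e)
kappa = (0.576471 - 0.511142) / (1 - 0.511142)
kappa = 0.1336

0.1336


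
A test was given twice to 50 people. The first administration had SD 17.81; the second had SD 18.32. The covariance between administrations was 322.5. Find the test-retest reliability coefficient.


r = cov(X,Y) / (SD_X * SD_Y)
r = 322.5 / (17.81 * 18.32)
r = 322.5 / 326.2792
r = 0.9884

0.9884


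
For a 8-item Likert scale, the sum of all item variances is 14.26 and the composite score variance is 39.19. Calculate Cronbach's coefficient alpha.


alpha = (k/(k-1)) * (1 - sum(si^2)/s_total^2)
= (8/7) * (1 - 14.26/39.19)
alpha = 0.727

0.727


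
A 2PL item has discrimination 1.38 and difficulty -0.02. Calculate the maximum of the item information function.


For 2PL, max info at theta = b = -0.02
I_max = a^2 / 4 = 1.38^2 / 4
= 1.9044 / 4
I_max = 0.4761

0.4761


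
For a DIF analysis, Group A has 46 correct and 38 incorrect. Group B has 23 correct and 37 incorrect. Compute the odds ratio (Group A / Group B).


Odds_A = 46/38 = 1.2105
Odds_B = 23/37 = 0.6216
OR = Odds_A / Odds_B = 1.2105 / 0.6216
Exactly, OR = (46 * 37) / (38 * 23) = 1702 / 874
OR = 1.9474

1.9474


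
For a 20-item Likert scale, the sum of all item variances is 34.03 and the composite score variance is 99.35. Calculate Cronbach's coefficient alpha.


alpha = (k/(k-1)) * (1 - sum(si^2)/s_total^2)
= (20/19) * (1 - 34.03/99.35)
alpha = 0.6921

0.6921


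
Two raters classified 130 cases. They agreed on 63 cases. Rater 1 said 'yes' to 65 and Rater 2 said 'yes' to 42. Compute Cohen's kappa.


P_o = 63/130 = 0.484615
P_e = (65*42 + 65*88) / 16900 = 0.5
kappa = (P_o - P_e) / (1 - P_e)
kappa = (0.484615 - 0.5) / (1 - 0.5)
kappa = -0.0308

-0.0308


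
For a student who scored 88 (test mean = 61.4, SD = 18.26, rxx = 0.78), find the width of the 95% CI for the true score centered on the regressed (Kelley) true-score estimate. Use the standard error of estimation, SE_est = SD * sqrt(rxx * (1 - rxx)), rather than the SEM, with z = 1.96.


True score estimate = 0.78*88 + 0.22*61.4 = 82.148
SE_est = SD * sqrt(rxx * (1 - rxx)) = 18.26 * sqrt(0.78 * 0.22) = 18.26 * sqrt(0.1716) = 7.564138
CI = T_est +/- z * SE_est, so width = 2 * z * SE_est = 2 * 1.96 * 7.564138
Width = 29.6514

29.6514


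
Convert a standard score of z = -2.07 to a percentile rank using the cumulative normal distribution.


CDF(z) = 0.5 * (1 + erf(z/sqrt(2)))
erf(-1.4637) = -0.9615
CDF = 0.0192
Percentile rank = 0.0192 * 100 = 1.92

1.92


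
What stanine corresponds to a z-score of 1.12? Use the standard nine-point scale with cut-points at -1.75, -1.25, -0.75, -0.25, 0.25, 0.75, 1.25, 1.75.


Stanine boundaries: [-1.75, -1.25, -0.75, -0.25, 0.25, 0.75, 1.25, 1.75]
z = 1.12
Check each boundary:
  z >= -1.75 -> could be stanine 2
  z >= -1.25 -> could be stanine 3
  z >= -0.75 -> could be stanine 4
  z >= -0.25 -> could be stanine 5
  z >= 0.25 -> could be stanine 6
  z >= 0.75 -> could be stanine 7
  z < 1.25
  z < 1.75
Highest qualifying boundary gives stanine = 7

7


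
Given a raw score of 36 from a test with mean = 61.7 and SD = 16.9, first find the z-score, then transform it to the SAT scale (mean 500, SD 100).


z = (X - mean) / SD = (36 - 61.7) / 16.9
z = -25.7 / 16.9
z = -1.5207
SAT-scale = SAT = 500 + 100z
Carry z at full precision (z = -25.7 / 16.9) into the conversion:
SAT-scale = 500 + 100 * (-25.7 / 16.9) = 500 + -2570 / 16.9
SAT-scale = 500 + -152.071
SAT-scale = 347.929

347.929


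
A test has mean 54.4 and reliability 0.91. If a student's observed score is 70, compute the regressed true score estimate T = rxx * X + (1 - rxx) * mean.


T_est = rxx * X + (1 - rxx) * mean
T_est = 0.91 * 70 + 0.09 * 54.4
T_est = 63.7 + 4.896
T_est = 68.596

68.596


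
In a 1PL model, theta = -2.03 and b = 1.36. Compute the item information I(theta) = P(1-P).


P = 1/(1+exp(-(-2.03-1.36))) = 0.0326
I = P*(1-P) = 0.0326 * 0.9674
I = 0.0315

0.0315


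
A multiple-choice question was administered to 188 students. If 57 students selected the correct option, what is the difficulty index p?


Item difficulty p = number correct / total examinees
p = 57 / 188
p = 0.3032

0.3032


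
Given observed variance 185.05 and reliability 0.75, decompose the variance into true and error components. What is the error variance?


var_true = rxx * var_obs = 0.75 * 185.05 = 138.7875
var_error = var_obs - var_true
var_error = 185.05 - 138.7875
var_error = 46.2625

46.2625


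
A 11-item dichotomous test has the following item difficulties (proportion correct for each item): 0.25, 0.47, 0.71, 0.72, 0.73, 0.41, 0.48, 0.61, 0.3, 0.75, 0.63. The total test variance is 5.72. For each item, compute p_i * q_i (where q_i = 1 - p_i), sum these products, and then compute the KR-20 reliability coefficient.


For each item, compute p_i * q_i:
  Item 1: 0.25 * 0.75 = 0.1875
  Item 2: 0.47 * 0.53 = 0.2491
  Item 3: 0.71 * 0.29 = 0.2059
  Item 4: 0.72 * 0.28 = 0.2016
  Item 5: 0.73 * 0.27 = 0.1971
  Item 6: 0.41 * 0.59 = 0.2419
  Item 7: 0.48 * 0.52 = 0.2496
  Item 8: 0.61 * 0.39 = 0.2379
  Item 9: 0.3 * 0.7 = 0.21
  Item 10: 0.75 * 0.25 = 0.1875
  Item 11: 0.63 * 0.37 = 0.2331
Sum(p_i * q_i) = 0.1875 + 0.2491 + 0.2059 + 0.2016 + 0.1971 + 0.2419 + 0.2496 + 0.2379 + 0.21 + 0.1875 + 0.2331 = 2.4012
KR-20 = (k/(k-1)) * (1 - Sum(p_i*q_i) / Var_total)
= (11/10) * (1 - 2.4012/5.72)
= 1.1 * 0.5802
KR-20 = 0.6382

0.6382


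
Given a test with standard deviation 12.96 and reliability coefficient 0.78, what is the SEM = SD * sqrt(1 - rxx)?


SEM = SD * sqrt(1 - rxx)
SEM = 12.96 * sqrt(1 - 0.78)
SEM = 12.96 * sqrt(0.22) = 12.96 * 0.469042
SEM = 6.0788

6.0788


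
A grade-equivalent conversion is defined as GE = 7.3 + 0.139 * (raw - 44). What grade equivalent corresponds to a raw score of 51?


raw - median = 51 - 44 = 7
slope * diff = 0.139 * 7 = 0.973
GE = 7.3 + 0.973
GE = 8.273

8.273


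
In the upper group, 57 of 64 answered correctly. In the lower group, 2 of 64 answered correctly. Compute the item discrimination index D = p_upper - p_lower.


p_upper = 57/64 = 0.8906
p_lower = 2/64 = 0.0312
D = 0.8906 - 0.0312 = 0.8594

0.8594


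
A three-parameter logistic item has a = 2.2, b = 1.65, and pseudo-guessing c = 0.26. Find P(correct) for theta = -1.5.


logit = 2.2*(-1.5 - 1.65) = -6.93
P* = 1/(1 + exp(--6.93)) = 0.001
P = 0.26 + (1 - 0.26) * 0.001
P = 0.2607

0.2607


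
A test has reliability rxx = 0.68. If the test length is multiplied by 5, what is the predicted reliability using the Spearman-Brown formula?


r_new = (n * rxx) / (1 + (n-1) * rxx)
r_new = (5 * 0.68) / (1 + 4 * 0.68)
r_new = 3.4 / 3.72
r_new = 0.914

0.914


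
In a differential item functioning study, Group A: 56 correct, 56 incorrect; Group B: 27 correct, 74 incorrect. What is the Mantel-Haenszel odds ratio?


Odds_A = 56/56 = 1.0
Odds_B = 27/74 = 0.3649
OR = Odds_A / Odds_B = 1.0 / 0.3649
Exactly, OR = (56 * 74) / (56 * 27) = 4144 / 1512
OR = 2.7407

2.7407


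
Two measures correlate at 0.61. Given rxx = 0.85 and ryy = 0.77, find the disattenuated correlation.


r_corrected = rxy / sqrt(rxx * ryy)
= 0.61 / sqrt(0.85 * 0.77)
= 0.61 / sqrt(0.6545)
= 0.61 / 0.809012
r_corrected = 0.754

0.754


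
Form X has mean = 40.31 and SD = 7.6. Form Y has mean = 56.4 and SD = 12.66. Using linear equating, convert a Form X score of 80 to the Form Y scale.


slope = SD_Y / SD_X = 12.66 / 7.6 ~ 1.6658
intercept = mean_Y - slope * mean_X = 56.4 - (12.66 / 7.6) * 40.31 ~ -10.748
Y = slope * X + intercept. To avoid rounding drift from the rounded slope/intercept, evaluate the equivalent form Y = mean_Y + SD_Y * (X - mean_X) / SD_X at full precision:
Y = 56.4 + 12.66 * (80 - 40.31) / 7.6
Y = 56.4 + 12.66 * 39.69 / 7.6
Y = 56.4 + 502.4754 / 7.6
Y = 56.4 + 66.1152
Y = 122.5152

122.5152


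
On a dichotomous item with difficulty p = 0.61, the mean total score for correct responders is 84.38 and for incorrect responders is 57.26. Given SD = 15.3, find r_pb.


q = 1 - p = 0.39
rpb = ((M1 - M0) / SD) * sqrt(p * q)
rpb = ((84.38 - 57.26) / 15.3) * sqrt(0.61 * 0.39)
rpb = 0.8646

0.8646


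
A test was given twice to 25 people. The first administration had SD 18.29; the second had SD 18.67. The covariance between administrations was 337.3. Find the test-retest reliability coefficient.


r = cov(X,Y) / (SD_X * SD_Y)
r = 337.3 / (18.29 * 18.67)
r = 337.3 / 341.4743
r = 0.9878

0.9878


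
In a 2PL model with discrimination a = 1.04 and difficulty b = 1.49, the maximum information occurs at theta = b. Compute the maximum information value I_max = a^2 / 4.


For 2PL, max info at theta = b = 1.49
I_max = a^2 / 4 = 1.04^2 / 4
= 1.0816 / 4
I_max = 0.2704

0.2704


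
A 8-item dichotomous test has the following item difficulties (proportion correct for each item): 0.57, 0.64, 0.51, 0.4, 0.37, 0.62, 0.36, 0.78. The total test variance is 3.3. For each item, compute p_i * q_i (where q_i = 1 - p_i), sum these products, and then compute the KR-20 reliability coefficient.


For each item, compute p_i * q_i:
  Item 1: 0.57 * 0.43 = 0.2451
  Item 2: 0.64 * 0.36 = 0.2304
  Item 3: 0.51 * 0.49 = 0.2499
  Item 4: 0.4 * 0.6 = 0.24
  Item 5: 0.37 * 0.63 = 0.2331
  Item 6: 0.62 * 0.38 = 0.2356
  Item 7: 0.36 * 0.64 = 0.2304
  Item 8: 0.78 * 0.22 = 0.1716
Sum(p_i * q_i) = 0.2451 + 0.2304 + 0.2499 + 0.24 + 0.2331 + 0.2356 + 0.2304 + 0.1716 = 1.8361
KR-20 = (k/(k-1)) * (1 - Sum(p_i*q_i) / Var_total)
= (8/7) * (1 - 1.8361/3.3)
= 1.1429 * 0.4436
KR-20 = 0.507

0.507


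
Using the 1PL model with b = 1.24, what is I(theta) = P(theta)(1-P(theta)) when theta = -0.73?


P = 1/(1+exp(-(-0.73-1.24))) = 0.1224
I = P*(1-P) = 0.1224 * 0.8776
I = 0.1074

0.1074


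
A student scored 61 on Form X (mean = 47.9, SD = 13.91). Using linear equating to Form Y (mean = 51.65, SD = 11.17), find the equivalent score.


slope = SD_Y / SD_X = 11.17 / 13.91 ~ 0.803
intercept = mean_Y - slope * mean_X = 51.65 - (11.17 / 13.91) * 47.9 ~ 13.1854
Y = slope * X + intercept. To avoid rounding drift from the rounded slope/intercept, evaluate the equivalent form Y = mean_Y + SD_Y * (X - mean_X) / SD_X at full precision:
Y = 51.65 + 11.17 * (61 - 47.9) / 13.91
Y = 51.65 + 11.17 * 13.1 / 13.91
Y = 51.65 + 146.327 / 13.91
Y = 51.65 + 10.5196
Y = 62.1696

62.1696


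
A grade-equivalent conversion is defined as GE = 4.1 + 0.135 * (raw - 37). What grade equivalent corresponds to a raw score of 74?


raw - median = 74 - 37 = 37
slope * diff = 0.135 * 37 = 4.995
GE = 4.1 + 4.995
GE = 9.095

9.095


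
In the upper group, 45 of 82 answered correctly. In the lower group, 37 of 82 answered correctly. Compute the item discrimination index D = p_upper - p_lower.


p_upper = 45/82 = 0.5488
p_lower = 37/82 = 0.4512
D = 0.5488 - 0.4512 = 0.0976

0.0976


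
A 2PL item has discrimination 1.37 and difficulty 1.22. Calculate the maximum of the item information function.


For 2PL, max info at theta = b = 1.22
I_max = a^2 / 4 = 1.37^2 / 4
= 1.8769 / 4
I_max = 0.4692

0.4692


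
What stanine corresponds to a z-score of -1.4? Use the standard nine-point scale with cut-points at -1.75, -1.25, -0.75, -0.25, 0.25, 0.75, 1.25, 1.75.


Stanine boundaries: [-1.75, -1.25, -0.75, -0.25, 0.25, 0.75, 1.25, 1.75]
z = -1.4
Check each boundary:
  z >= -1.75 -> could be stanine 2
  z < -1.25
  z < -0.75
  z < -0.25
  z < 0.25
  z < 0.75
  z < 1.25
  z < 1.75
Highest qualifying boundary gives stanine = 2

2


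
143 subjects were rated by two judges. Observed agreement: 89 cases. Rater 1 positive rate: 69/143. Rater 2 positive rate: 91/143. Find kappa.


P_o = 89/143 = 0.622378
P_e = (69*91 + 74*52) / 20449 = 0.495232
kappa = (P_o - P_e) / (1 - P_e)
kappa = (0.622378 - 0.495232) / (1 - 0.495232)
kappa = 0.2519

0.2519


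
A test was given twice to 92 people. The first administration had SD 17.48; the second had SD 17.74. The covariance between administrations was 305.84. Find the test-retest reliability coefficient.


r = cov(X,Y) / (SD_X * SD_Y)
r = 305.84 / (17.48 * 17.74)
r = 305.84 / 310.0952
r = 0.9863

0.9863


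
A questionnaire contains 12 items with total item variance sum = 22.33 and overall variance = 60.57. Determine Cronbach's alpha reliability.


alpha = (k/(k-1)) * (1 - sum(si^2)/s_total^2)
= (12/11) * (1 - 22.33/60.57)
alpha = 0.6887

0.6887


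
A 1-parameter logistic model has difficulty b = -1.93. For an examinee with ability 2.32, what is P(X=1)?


theta - b = 2.32 - -1.93 = 4.25
exp(-(theta - b)) = exp(-4.25) = 0.0143
P = 1 / (1 + 0.0143)
P = 0.9859

0.9859


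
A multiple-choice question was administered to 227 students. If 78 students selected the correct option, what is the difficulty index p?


Item difficulty p = number correct / total examinees
p = 78 / 227
p = 0.3436

0.3436


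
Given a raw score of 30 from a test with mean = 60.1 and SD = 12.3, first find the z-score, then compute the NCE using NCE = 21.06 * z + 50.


z = (X - mean) / SD = (30 - 60.1) / 12.3
z = -30.1 / 12.3
z = -2.4472
NCE = NCE = 21.06z + 50
Carry z at full precision (z = -30.1 / 12.3) into the conversion:
NCE = 21.06 * (-30.1 / 12.3) + 50 = -633.906 / 12.3 + 50
NCE = -51.5371 + 50
NCE = -1.5371

-1.5371


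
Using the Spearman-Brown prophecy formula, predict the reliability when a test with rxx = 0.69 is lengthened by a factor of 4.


r_new = (n * rxx) / (1 + (n-1) * rxx)
r_new = (4 * 0.69) / (1 + 3 * 0.69)
r_new = 2.76 / 3.07
r_new = 0.899

0.899


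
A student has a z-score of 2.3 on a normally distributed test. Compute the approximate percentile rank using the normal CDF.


CDF(z) = 0.5 * (1 + erf(z/sqrt(2)))
erf(1.6263) = 0.9786
CDF = 0.9893
Percentile rank = 0.9893 * 100 = 98.93

98.93


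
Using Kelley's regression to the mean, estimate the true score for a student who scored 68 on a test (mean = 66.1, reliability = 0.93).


T_est = rxx * X + (1 - rxx) * mean
T_est = 0.93 * 68 + 0.07 * 66.1
T_est = 63.24 + 4.627
T_est = 67.867

67.867


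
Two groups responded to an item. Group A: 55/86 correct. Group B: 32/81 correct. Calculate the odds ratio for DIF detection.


Odds_A = 55/31 = 1.7742
Odds_B = 32/49 = 0.6531
OR = Odds_A / Odds_B = 1.7742 / 0.6531
Exactly, OR = (55 * 49) / (31 * 32) = 2695 / 992
OR = 2.7167

2.7167


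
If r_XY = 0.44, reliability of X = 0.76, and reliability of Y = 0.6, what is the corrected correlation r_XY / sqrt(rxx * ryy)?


r_corrected = rxy / sqrt(rxx * ryy)
= 0.44 / sqrt(0.76 * 0.6)
= 0.44 / sqrt(0.456)
= 0.44 / 0.675278
r_corrected = 0.6516

0.6516


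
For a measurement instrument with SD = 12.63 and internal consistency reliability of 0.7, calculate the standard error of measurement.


SEM = SD * sqrt(1 - rxx)
SEM = 12.63 * sqrt(1 - 0.7)
SEM = 12.63 * sqrt(0.3) = 12.63 * 0.547723
SEM = 6.9177

6.9177


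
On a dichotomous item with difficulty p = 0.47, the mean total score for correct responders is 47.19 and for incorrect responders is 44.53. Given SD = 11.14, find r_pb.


q = 1 - p = 0.53
rpb = ((M1 - M0) / SD) * sqrt(p * q)
rpb = ((47.19 - 44.53) / 11.14) * sqrt(0.47 * 0.53)
rpb = 0.1192

0.1192


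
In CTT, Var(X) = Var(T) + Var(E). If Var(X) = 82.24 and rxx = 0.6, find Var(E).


var_true = rxx * var_obs = 0.6 * 82.24 = 49.344
var_error = var_obs - var_true
var_error = 82.24 - 49.344
var_error = 32.896

32.896


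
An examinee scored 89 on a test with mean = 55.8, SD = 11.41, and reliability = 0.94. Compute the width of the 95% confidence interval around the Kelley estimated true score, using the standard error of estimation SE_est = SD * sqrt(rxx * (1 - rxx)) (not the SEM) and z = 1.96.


True score estimate = 0.94*89 + 0.06*55.8 = 87.008
SE_est = SD * sqrt(rxx * (1 - rxx)) = 11.41 * sqrt(0.94 * 0.06) = 11.41 * sqrt(0.0564) = 2.709725
CI = T_est +/- z * SE_est, so width = 2 * z * SE_est = 2 * 1.96 * 2.709725
Width = 10.6221

10.6221


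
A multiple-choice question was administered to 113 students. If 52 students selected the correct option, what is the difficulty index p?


Item difficulty p = number correct / total examinees
p = 52 / 113
p = 0.4602

0.4602


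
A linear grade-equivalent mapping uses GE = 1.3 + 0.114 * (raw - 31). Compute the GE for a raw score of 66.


raw - median = 66 - 31 = 35
slope * diff = 0.114 * 35 = 3.99
GE = 1.3 + 3.99
GE = 5.29

5.29


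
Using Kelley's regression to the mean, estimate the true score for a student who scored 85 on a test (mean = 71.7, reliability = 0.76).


T_est = rxx * X + (1 - rxx) * mean
T_est = 0.76 * 85 + 0.24 * 71.7
T_est = 64.6 + 17.208
T_est = 81.808

81.808


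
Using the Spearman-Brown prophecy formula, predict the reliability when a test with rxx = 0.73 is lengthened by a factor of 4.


r_new = (n * rxx) / (1 + (n-1) * rxx)
r_new = (4 * 0.73) / (1 + 3 * 0.73)
r_new = 2.92 / 3.19
r_new = 0.9154

0.9154


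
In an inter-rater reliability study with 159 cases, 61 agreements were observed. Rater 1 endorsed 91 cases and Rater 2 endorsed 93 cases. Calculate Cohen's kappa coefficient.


P_o = 61/159 = 0.383648
P_e = (91*93 + 68*66) / 25281 = 0.512282
kappa = (P_o - P_e) / (1 - P_e)
kappa = (0.383648 - 0.512282) / (1 - 0.512282)
kappa = -0.2637

-0.2637


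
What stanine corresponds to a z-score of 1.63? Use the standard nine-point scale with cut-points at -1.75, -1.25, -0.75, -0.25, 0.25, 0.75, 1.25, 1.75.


Stanine boundaries: [-1.75, -1.25, -0.75, -0.25, 0.25, 0.75, 1.25, 1.75]
z = 1.63
Check each boundary:
  z >= -1.75 -> could be stanine 2
  z >= -1.25 -> could be stanine 3
  z >= -0.75 -> could be stanine 4
  z >= -0.25 -> could be stanine 5
  z >= 0.25 -> could be stanine 6
  z >= 0.75 -> could be stanine 7
  z >= 1.25 -> could be stanine 8
  z < 1.75
Highest qualifying boundary gives stanine = 8

8


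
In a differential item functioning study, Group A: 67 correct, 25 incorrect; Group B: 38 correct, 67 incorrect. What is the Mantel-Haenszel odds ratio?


Odds_A = 67/25 = 2.68
Odds_B = 38/67 = 0.5672
OR = Odds_A / Odds_B = 2.68 / 0.5672
Exactly, OR = (67 * 67) / (25 * 38) = 4489 / 950
OR = 4.7253

4.7253


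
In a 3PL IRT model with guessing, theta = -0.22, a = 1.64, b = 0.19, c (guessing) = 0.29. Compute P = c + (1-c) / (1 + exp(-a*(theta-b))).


logit = 1.64*(-0.22 - 0.19) = -0.6724
P* = 1/(1 + exp(--0.6724)) = 0.338
P = 0.29 + (1 - 0.29) * 0.338
P = 0.53

0.53


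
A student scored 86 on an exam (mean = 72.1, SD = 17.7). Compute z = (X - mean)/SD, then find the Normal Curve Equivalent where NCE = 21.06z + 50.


z = (X - mean) / SD = (86 - 72.1) / 17.7
z = 13.9 / 17.7
z = 0.7853
NCE = NCE = 21.06z + 50
Carry z at full precision (z = 13.9 / 17.7) into the conversion:
NCE = 21.06 * (13.9 / 17.7) + 50 = 292.734 / 17.7 + 50
NCE = 16.5386 + 50
NCE = 66.5386

66.5386


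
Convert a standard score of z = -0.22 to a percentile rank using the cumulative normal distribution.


CDF(z) = 0.5 * (1 + erf(z/sqrt(2)))
erf(-0.1556) = -0.1741
CDF = 0.4129
Percentile rank = 0.4129 * 100 = 41.29

41.29


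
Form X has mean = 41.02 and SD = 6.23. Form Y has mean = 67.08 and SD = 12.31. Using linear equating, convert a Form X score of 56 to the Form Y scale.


slope = SD_Y / SD_X = 12.31 / 6.23 ~ 1.9759
intercept = mean_Y - slope * mean_X = 67.08 - (12.31 / 6.23) * 41.02 ~ -13.9724
Y = slope * X + intercept. To avoid rounding drift from the rounded slope/intercept, evaluate the equivalent form Y = mean_Y + SD_Y * (X - mean_X) / SD_X at full precision:
Y = 67.08 + 12.31 * (56 - 41.02) / 6.23
Y = 67.08 + 12.31 * 14.98 / 6.23
Y = 67.08 + 184.4038 / 6.23
Y = 67.08 + 29.5993
Y = 96.6793

96.6793


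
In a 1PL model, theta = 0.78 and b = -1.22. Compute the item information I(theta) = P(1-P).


P = 1/(1+exp(-(0.78--1.22))) = 0.8808
I = P*(1-P) = 0.8808 * 0.1192
I = 0.105

0.105


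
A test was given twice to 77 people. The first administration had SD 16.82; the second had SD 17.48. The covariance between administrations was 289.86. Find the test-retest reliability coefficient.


r = cov(X,Y) / (SD_X * SD_Y)
r = 289.86 / (16.82 * 17.48)
r = 289.86 / 294.0136
r = 0.9859

0.9859


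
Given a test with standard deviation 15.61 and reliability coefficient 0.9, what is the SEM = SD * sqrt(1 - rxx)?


SEM = SD * sqrt(1 - rxx)
SEM = 15.61 * sqrt(1 - 0.9)
SEM = 15.61 * sqrt(0.1) = 15.61 * 0.316228
SEM = 4.9363

4.9363


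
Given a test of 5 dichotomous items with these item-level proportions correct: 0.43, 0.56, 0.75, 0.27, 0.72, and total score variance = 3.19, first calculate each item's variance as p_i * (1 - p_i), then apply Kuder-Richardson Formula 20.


For each item, compute p_i * q_i:
  Item 1: 0.43 * 0.57 = 0.2451
  Item 2: 0.56 * 0.44 = 0.2464
  Item 3: 0.75 * 0.25 = 0.1875
  Item 4: 0.27 * 0.73 = 0.1971
  Item 5: 0.72 * 0.28 = 0.2016
Sum(p_i * q_i) = 0.2451 + 0.2464 + 0.1875 + 0.1971 + 0.2016 = 1.0777
KR-20 = (k/(k-1)) * (1 - Sum(p_i*q_i) / Var_total)
= (5/4) * (1 - 1.0777/3.19)
= 1.25 * 0.6622
KR-20 = 0.8277

0.8277


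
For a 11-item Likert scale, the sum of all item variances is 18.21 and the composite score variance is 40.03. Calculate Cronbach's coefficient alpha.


alpha = (k/(k-1)) * (1 - sum(si^2)/s_total^2)
= (11/10) * (1 - 18.21/40.03)
alpha = 0.5996

0.5996


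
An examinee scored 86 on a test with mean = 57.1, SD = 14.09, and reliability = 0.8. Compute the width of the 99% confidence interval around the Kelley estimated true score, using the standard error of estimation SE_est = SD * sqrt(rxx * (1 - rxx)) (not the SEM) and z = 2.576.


True score estimate = 0.8*86 + 0.2*57.1 = 80.22
SE_est = SD * sqrt(rxx * (1 - rxx)) = 14.09 * sqrt(0.8 * 0.2) = 14.09 * sqrt(0.16) = 5.636
CI = T_est +/- z * SE_est, so width = 2 * z * SE_est = 2 * 2.576 * 5.636
Width = 29.0367

29.0367


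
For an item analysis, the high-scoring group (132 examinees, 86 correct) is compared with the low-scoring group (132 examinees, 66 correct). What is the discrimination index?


p_upper = 86/132 = 0.6515
p_lower = 66/132 = 0.5
D = 0.6515 - 0.5 = 0.1515

0.1515


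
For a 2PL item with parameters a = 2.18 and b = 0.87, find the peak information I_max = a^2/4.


For 2PL, max info at theta = b = 0.87
I_max = a^2 / 4 = 2.18^2 / 4
= 4.7524 / 4
I_max = 1.1881

1.1881


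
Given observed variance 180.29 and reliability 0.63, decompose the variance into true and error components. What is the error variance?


var_true = rxx * var_obs = 0.63 * 180.29 = 113.5827
var_error = var_obs - var_true
var_error = 180.29 - 113.5827
var_error = 66.7073

66.7073


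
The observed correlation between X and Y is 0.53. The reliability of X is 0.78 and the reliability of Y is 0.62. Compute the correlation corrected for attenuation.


r_corrected = rxy / sqrt(rxx * ryy)
= 0.53 / sqrt(0.78 * 0.62)
= 0.53 / sqrt(0.4836)
= 0.53 / 0.695414
r_corrected = 0.7621

0.7621


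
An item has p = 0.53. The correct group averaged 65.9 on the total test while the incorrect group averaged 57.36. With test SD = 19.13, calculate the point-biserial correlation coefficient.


q = 1 - p = 0.47
rpb = ((M1 - M0) / SD) * sqrt(p * q)
rpb = ((65.9 - 57.36) / 19.13) * sqrt(0.53 * 0.47)
rpb = 0.2228

0.2228


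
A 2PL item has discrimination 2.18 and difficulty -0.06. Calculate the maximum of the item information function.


For 2PL, max info at theta = b = -0.06
I_max = a^2 / 4 = 2.18^2 / 4
= 4.7524 / 4
I_max = 1.1881

1.1881


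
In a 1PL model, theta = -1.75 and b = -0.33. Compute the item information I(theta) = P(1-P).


P = 1/(1+exp(-(-1.75--0.33))) = 0.1947
I = P*(1-P) = 0.1947 * 0.8053
I = 0.1568

0.1568


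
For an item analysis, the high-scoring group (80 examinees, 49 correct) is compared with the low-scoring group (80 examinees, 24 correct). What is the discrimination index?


p_upper = 49/80 = 0.6125
p_lower = 24/80 = 0.3
D = 0.6125 - 0.3 = 0.3125

0.3125


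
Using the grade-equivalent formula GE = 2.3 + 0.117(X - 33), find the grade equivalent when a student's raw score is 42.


raw - median = 42 - 33 = 9
slope * diff = 0.117 * 9 = 1.053
GE = 2.3 + 1.053
GE = 3.353

3.353


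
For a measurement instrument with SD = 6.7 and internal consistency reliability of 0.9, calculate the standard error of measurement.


SEM = SD * sqrt(1 - rxx)
SEM = 6.7 * sqrt(1 - 0.9)
SEM = 6.7 * sqrt(0.1) = 6.7 * 0.316228
SEM = 2.1187

2.1187


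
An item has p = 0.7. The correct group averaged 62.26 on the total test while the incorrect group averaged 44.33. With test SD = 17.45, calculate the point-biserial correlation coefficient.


q = 1 - p = 0.3
rpb = ((M1 - M0) / SD) * sqrt(p * q)
rpb = ((62.26 - 44.33) / 17.45) * sqrt(0.7 * 0.3)
rpb = 0.4709

0.4709


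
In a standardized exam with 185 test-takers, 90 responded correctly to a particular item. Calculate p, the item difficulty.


Item difficulty p = number correct / total examinees
p = 90 / 185
p = 0.4865

0.4865


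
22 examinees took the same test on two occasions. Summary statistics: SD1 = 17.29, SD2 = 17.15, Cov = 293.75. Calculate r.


r = cov(X,Y) / (SD_X * SD_Y)
r = 293.75 / (17.29 * 17.15)
r = 293.75 / 296.5235
r = 0.9906

0.9906


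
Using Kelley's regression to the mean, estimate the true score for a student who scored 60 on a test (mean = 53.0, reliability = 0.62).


T_est = rxx * X + (1 - rxx) * mean
T_est = 0.62 * 60 + 0.38 * 53.0
T_est = 37.2 + 20.14
T_est = 57.34

57.34


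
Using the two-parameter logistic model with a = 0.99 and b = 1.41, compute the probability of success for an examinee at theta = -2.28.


a*(theta - b) = 0.99 * (-2.28 - 1.41) = -3.6531
exp(--3.6531) = 38.5941
P = 1 / (1 + 38.5941)
P = 0.0253

0.0253


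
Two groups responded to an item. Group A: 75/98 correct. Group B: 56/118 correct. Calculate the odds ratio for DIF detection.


Odds_A = 75/23 = 3.2609
Odds_B = 56/62 = 0.9032
OR = Odds_A / Odds_B = 3.2609 / 0.9032
Exactly, OR = (75 * 62) / (23 * 56) = 4650 / 1288
OR = 3.6102

3.6102


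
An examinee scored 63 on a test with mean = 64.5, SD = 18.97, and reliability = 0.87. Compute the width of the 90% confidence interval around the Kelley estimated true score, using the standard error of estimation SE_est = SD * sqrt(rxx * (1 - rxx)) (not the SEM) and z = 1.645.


True score estimate = 0.87*63 + 0.13*64.5 = 63.195
SE_est = SD * sqrt(rxx * (1 - rxx)) = 18.97 * sqrt(0.87 * 0.13) = 18.97 * sqrt(0.1131) = 6.379676
CI = T_est +/- z * SE_est, so width = 2 * z * SE_est = 2 * 1.645 * 6.379676
Width = 20.9891

20.9891


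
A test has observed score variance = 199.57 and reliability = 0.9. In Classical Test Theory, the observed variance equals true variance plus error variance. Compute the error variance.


var_true = rxx * var_obs = 0.9 * 199.57 = 179.613
var_error = var_obs - var_true
var_error = 199.57 - 179.613
var_error = 19.957

19.957
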